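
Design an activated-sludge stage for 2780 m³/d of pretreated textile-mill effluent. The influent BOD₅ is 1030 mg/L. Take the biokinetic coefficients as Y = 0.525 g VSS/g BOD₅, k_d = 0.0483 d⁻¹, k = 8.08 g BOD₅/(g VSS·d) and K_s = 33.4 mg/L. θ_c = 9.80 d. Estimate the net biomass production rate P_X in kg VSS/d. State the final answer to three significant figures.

From the Monod/SRT balance for a CMAS, S = K_s·(1+k_d θ_c)/[θ_c·(Y k − k_d) − 1] = 33.4 × (1 + 0.0483 × 9.80) / [9.80 × (0.525 × 8.08 − 0.0483) − 1] = 49.21 / 40.10 = 1.227 mg/L.
Observed yield with endogenous decay: Y_obs = Y / (1 + k_d·θ_c) = 0.525 / (1 + 0.0483 × 9.80) = 0.525 / 1.473 = 0.3563 g VSS/g BOD₅.
Substrate removed = Q·(S₀ − S) = 2780 m³/d × (1030 − 1.23) g/m³ = 2.86×10^6 g/d = 2860 kg/d.
P_X = Y_obs · Q(S₀ − S) = 0.3563 × 2860 = 1019 kg VSS/d.

P_X ≈ 1020 kg VSS/d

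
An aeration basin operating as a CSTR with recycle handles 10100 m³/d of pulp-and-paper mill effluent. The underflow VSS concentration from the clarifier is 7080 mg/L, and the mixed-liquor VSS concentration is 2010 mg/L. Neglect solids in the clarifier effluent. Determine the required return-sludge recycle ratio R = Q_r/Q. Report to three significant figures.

R ≈ 0.396

Solids balance on the clarifier gives (1+R)X = R·X_r, so R = X/(X_r − X) = 2010 / (7080 − 2010) = 0.3964.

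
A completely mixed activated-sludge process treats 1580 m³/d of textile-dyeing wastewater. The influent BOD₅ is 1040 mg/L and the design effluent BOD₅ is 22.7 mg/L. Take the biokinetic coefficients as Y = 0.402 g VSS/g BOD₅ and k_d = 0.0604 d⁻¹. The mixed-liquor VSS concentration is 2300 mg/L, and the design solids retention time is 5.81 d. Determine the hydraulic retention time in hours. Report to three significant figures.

τ ≈ 18.4 h

Rearranging the biomass balance for a CMAS with decay, V = Y·Q·ΔS·θ_c / [X·(1+k_d θ_c)] = 0.402 × 1580 × (1040 − 22.7) × 5.81 / [2300 × (1 + 0.0604 × 5.81)] = 3.75×10^6 / 3107 = 1208 m³.
Hydraulic retention time τ = V/Q = 1208 / 1580 = 0.7647 d = 18.35 h.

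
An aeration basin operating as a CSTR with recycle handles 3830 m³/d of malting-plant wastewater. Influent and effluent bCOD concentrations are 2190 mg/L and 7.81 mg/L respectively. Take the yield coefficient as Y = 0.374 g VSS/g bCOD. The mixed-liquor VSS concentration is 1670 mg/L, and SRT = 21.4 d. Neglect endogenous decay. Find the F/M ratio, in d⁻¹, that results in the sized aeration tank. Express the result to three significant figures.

F/M ≈ 0.125 d⁻¹

With k_d = 0 the design equation reduces to V = Y Q (S₀−S) θ_c / X = 0.374 × 3830 × (2190 − 7.81) × 21.4 / 1670 = 40055 m³.
F/M = Q·S₀ / (V·X) = 3830 × 2190 / (40055 × 1670) = 0.1254 g bCOD·(g VSS·d)⁻¹.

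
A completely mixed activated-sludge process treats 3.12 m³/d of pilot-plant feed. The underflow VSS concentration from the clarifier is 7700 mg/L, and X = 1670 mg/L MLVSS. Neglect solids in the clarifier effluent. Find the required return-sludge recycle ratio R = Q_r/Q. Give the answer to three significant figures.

R = Q_r/Q = X/(X_r − X) = 1670 / (7700 − 1670) = 0.2769.

R ≈ 0.277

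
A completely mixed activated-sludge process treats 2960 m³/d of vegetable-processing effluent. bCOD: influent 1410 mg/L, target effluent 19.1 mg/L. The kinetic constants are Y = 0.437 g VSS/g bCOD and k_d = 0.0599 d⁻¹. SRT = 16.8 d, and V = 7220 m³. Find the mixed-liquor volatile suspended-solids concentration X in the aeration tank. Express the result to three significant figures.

X = Y·Q·ΔS·θ_c / [V·(1 + k_d θ_c)] = 0.437 × 2960 × (1410 − 19.1) × 16.8 / [7220 × (1 + 0.0599 × 16.8)] = 2087 mg/L.

X ≈ 2090 mg/L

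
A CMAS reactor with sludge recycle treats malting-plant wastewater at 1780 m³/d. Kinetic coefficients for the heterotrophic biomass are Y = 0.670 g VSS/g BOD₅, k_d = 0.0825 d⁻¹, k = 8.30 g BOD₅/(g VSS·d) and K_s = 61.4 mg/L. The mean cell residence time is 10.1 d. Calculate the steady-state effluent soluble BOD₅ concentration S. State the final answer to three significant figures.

S ≈ 2.07 mg/L

From the Monod/SRT balance for a CMAS, S = K_s·(1+k_d θ_c)/[θ_c·(Y k − k_d) − 1] = 61.4 × (1 + 0.0825 × 10.1) / [10.1 × (0.670 × 8.30 − 0.0825) − 1] = 112.6 / 54.33 = 2.072 mg/L.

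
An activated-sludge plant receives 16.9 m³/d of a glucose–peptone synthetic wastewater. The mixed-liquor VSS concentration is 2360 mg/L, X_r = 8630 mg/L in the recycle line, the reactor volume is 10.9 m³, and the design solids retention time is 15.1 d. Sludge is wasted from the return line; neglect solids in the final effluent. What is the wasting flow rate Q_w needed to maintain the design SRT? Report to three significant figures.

θ_c = V·X/(Q_w·X_r) when wasting from the recycle, so Q_w = V·X/(θ_c·X_r) = 10.90 × 2360 / (15.1 × 8630) = 0.1974 m³/d.

Q_w ≈ 0.197 m³/d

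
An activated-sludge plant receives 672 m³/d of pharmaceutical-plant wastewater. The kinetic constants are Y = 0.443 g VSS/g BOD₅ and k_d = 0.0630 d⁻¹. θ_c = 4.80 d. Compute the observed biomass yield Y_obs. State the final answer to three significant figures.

The observed yield is Y_obs = Y/(1 + k_d·θ_c) = 0.443 / (1 + 0.0630 × 4.80) = 0.443 / 1.302 = 0.3401 g VSS per g BOD₅ removed.

Y_obs ≈ 0.340 g VSS/g BOD₅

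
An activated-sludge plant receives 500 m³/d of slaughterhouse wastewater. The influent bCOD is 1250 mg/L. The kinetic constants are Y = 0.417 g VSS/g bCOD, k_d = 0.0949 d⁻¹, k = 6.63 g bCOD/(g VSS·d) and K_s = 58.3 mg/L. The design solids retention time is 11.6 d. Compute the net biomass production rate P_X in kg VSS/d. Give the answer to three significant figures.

P_X ≈ 124 kg VSS/d

For a completely mixed reactor with recycle the Lawrence–McCarty relation gives S = K_s·(1 + k_d·θ_c) / [θ_c·(Y·k − k_d) − 1] = 58.3 × (1 + 0.0949 × 11.6) / [11.6 × (0.417 × 6.63 − 0.0949) − 1] = 122.5 / 29.97 = 4.087 mg/L.
Observed yield with endogenous decay: Y_obs = Y / (1 + k_d·θ_c) = 0.417 / (1 + 0.0949 × 11.6) = 0.417 / 2.101 = 0.1985 g VSS/g bCOD.
Mass of bCOD removed per day: Q(S₀ − S) = 500 × 1246 g/m³ = 623.0 kg/d.
P_X = Y_obs · Q(S₀ − S) = 0.1985 × 623.0 = 123.7 kg VSS/d.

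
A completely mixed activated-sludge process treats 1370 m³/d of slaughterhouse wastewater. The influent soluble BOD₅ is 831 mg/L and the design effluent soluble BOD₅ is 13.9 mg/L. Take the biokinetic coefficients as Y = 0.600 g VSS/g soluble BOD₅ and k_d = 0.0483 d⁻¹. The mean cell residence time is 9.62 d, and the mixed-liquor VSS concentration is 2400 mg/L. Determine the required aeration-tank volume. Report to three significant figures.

From the SRT design equation V = Y Q (S₀−S) θ_c / [X (1 + k_d θ_c)] = 0.600 × 1370 × (831 − 13.9) × 9.62 / [2400 × (1 + 0.0483 × 9.62)] = 6.46×10^6 / 3515 = 1838 m³.

V ≈ 1840 m³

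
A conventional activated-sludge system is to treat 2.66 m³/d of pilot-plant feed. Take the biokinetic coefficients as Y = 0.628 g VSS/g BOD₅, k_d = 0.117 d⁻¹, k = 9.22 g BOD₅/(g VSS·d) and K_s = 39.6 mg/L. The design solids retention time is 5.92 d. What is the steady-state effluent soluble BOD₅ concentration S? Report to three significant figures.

For a completely mixed reactor with recycle the Lawrence–McCarty relation gives S = K_s·(1 + k_d·θ_c) / [θ_c·(Y·k − k_d) − 1] = 39.6 × (1 + 0.117 × 5.92) / [5.92 × (0.628 × 9.22 − 0.117) − 1] = 67.03 / 32.59 = 2.057 mg/L.

S ≈ 2.06 mg/L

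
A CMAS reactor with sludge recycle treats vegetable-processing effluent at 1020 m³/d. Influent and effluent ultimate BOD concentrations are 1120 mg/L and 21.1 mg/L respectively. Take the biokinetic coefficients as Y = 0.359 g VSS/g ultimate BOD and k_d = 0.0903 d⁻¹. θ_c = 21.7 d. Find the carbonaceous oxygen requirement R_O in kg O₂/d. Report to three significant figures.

R_O ≈ 928 kg O₂/d

Correct the yield for decay: Y_obs = Y/(1 + k_d θ_c) = 0.359 / (1 + 0.0903 × 21.7) = 0.359 / 2.960 = 0.1213.
Q·(S₀ − S) = 1020 × (1120 − 21.1) × 10⁻³ = 1121 kg/d removed.
P_X = Y_obs·Q·(S₀ − S) = 0.1213 × 1121 = 136.0 kg VSS/d.
R_O = Q·(S₀ − S) − 1.42·P_X = 1121 − 1.42 × 136.0 = 927.8 kg O₂/d.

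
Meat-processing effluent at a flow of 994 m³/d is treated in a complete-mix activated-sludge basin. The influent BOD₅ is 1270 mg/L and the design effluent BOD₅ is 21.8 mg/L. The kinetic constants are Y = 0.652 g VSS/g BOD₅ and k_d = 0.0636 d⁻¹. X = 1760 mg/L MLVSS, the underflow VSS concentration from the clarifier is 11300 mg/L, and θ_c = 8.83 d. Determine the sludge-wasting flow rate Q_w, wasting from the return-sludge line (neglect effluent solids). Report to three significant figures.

Rearranging the biomass balance for a CMAS with decay, V = Y·Q·ΔS·θ_c / [X·(1+k_d θ_c)] = 0.652 × 994 × (1270 − 21.8) × 8.83 / [1760 × (1 + 0.0636 × 8.83)] = 7.14×10^6 / 2748 = 2599 m³.
Wasting from the return line (neglecting effluent solids): Q_w = V·X / (θ_c·X_r) = 2599 × 1760 / (8.83 × 11300) = 45.84 m³/d.

Q_w ≈ 45.8 m³/d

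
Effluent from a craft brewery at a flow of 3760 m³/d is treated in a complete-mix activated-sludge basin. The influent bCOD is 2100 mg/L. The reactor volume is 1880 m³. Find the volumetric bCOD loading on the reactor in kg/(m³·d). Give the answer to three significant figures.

Volumetric loading L_v = Q·S₀ / V = 3760 × 2100 g/m³ / 1880 m³ = 4200 g/(m³·d) = 4.200 kg bCOD/(m³·d).

L_v ≈ 4.20 kg bCOD/(m³·d)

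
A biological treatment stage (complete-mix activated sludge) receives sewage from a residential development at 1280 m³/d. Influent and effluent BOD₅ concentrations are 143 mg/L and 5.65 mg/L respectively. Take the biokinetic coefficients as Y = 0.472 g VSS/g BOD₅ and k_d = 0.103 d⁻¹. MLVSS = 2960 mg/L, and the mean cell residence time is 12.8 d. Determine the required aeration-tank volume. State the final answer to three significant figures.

Steady-state biomass mass balance: V·X·(1 + k_d·θ_c) = Y·Q·(S₀ − S)·θ_c, so V = 0.472 × 1280 × (143 − 5.65) × 12.8 / [2960 × (1 + 0.103 × 12.8)] = 1.06×10^6 / 6862 = 154.8 m³.

V ≈ 155 m³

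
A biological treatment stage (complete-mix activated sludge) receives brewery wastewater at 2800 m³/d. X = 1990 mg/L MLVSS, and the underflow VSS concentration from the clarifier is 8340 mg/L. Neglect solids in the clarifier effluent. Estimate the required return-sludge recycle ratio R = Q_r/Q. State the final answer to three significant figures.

R ≈ 0.313

Mass balance around the secondary clarifier (neglecting effluent solids): R = X / (X_r − X) = 1990 / (8340 − 1990) = 0.3134.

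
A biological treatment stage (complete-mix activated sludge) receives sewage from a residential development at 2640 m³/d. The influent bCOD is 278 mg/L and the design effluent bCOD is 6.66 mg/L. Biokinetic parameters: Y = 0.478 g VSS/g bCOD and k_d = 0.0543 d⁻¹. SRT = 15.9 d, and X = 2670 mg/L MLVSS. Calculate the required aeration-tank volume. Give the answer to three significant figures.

V ≈ 1090 m³

Steady-state biomass mass balance: V·X·(1 + k_d·θ_c) = Y·Q·(S₀ − S)·θ_c, so V = 0.478 × 2640 × (278 − 6.66) × 15.9 / [2670 × (1 + 0.0543 × 15.9)] = 5.44×10^6 / 4975 = 1094 m³.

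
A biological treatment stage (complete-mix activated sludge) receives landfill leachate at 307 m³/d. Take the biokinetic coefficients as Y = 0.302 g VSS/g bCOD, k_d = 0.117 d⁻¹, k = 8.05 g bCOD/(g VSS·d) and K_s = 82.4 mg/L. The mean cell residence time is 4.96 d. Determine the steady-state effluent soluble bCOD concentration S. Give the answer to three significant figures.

From the Monod/SRT balance for a CMAS, S = K_s·(1+k_d θ_c)/[θ_c·(Y k − k_d) − 1] = 82.4 × (1 + 0.117 × 4.96) / [4.96 × (0.302 × 8.05 − 0.117) − 1] = 130.2 / 10.48 = 12.43 mg/L.

S ≈ 12.4 mg/L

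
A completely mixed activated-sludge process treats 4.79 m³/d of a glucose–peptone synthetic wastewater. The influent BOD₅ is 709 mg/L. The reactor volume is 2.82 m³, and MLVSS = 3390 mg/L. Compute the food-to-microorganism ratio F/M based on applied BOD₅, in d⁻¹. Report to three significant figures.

F/M = Q·S₀ / (V·X) = 4.79 × 709 / (2.820 × 3390) = 0.3552 g BOD₅·(g VSS·d)⁻¹.

F/M ≈ 0.355 d⁻¹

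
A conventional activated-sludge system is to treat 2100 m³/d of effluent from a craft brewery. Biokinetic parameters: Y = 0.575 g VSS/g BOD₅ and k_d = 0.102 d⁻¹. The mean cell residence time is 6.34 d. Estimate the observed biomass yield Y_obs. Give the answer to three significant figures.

The observed yield is Y_obs = Y/(1 + k_d·θ_c) = 0.575 / (1 + 0.102 × 6.34) = 0.575 / 1.647 = 0.3492 g VSS per g BOD₅ removed.

Y_obs ≈ 0.349 g VSS/g BOD₅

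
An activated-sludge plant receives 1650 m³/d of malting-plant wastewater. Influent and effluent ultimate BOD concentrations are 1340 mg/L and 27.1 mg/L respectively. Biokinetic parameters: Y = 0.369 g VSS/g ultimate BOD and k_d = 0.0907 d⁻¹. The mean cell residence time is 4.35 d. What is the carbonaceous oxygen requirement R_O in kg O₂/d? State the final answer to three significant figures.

R_O ≈ 1350 kg O₂/d

The observed yield is Y_obs = Y/(1 + k_d·θ_c) = 0.369 / (1 + 0.0907 × 4.35) = 0.369 / 1.395 = 0.2646 g VSS per g ultimate BOD removed.
ΔS = 1340 − 27.1 = 1313 mg/L, so the substrate removal rate is 1650 × 1313/1000 = 2166 kg ultimate BOD/d.
P_X = Y_obs·Q·(S₀ − S) = 0.2646 × 2166 = 573.2 kg VSS/d.
R_O = Q·(S₀ − S) − 1.42·P_X = 2166 − 1.42 × 573.2 = 1352 kg O₂/d.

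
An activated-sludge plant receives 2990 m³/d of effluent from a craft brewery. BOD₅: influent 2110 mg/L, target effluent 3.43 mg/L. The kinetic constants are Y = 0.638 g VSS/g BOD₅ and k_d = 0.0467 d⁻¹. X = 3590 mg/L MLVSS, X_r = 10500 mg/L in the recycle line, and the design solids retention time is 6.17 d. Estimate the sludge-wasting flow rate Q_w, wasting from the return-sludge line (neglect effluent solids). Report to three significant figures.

Q_w ≈ 297 m³/d

From the SRT design equation V = Y Q (S₀−S) θ_c / [X (1 + k_d θ_c)] = 0.638 × 2990 × (2110 − 3.43) × 6.17 / [3590 × (1 + 0.0467 × 6.17)] = 2.48×10^7 / 4624 = 5362 m³.
Q_w = (V·X)/(θ_c X_r) = 5362 × 3590 / (6.17 × 10500) = 297.1 m³/d.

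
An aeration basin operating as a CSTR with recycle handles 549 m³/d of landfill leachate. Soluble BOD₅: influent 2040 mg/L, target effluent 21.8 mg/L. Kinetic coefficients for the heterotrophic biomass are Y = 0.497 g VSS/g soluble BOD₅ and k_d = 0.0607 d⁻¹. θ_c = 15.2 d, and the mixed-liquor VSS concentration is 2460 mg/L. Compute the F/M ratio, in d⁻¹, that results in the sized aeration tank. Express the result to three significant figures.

From the SRT design equation V = Y Q (S₀−S) θ_c / [X (1 + k_d θ_c)] = 0.497 × 549 × (2040 − 21.8) × 15.2 / [2460 × (1 + 0.0607 × 15.2)] = 8.37×10^6 / 4730 = 1770 m³.
Food-to-microorganism ratio F/M = Q S₀ / (V X) = 549 × 2040 / (1770 × 2460) = 0.2573 d⁻¹.

F/M ≈ 0.257 d⁻¹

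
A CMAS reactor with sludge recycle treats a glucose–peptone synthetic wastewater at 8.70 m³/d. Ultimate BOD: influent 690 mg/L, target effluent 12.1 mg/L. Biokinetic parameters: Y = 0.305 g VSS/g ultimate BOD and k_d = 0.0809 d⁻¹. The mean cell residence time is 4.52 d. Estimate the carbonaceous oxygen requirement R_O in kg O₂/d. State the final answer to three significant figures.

R_O ≈ 4.03 kg O₂/d

Observed yield with endogenous decay: Y_obs = Y / (1 + k_d·θ_c) = 0.305 / (1 + 0.0809 × 4.52) = 0.305 / 1.366 = 0.2233 g VSS/g ultimate BOD.
Q·(S₀ − S) = 8.70 × (690 − 12.1) × 10⁻³ = 5.898 kg/d removed.
P_X = Y_obs·Q·(S₀ − S) = 0.2233 × 5.898 = 1.317 kg VSS/d.
R_O = Q·ΔS − 1.42 P_X = 5.898 − 1.870 = 4.027 kg O₂/d.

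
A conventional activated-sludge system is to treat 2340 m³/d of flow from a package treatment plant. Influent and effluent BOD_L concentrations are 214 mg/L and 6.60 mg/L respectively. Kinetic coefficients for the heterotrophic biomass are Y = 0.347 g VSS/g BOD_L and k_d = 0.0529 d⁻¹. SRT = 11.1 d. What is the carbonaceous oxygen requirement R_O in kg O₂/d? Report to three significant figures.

Observed yield with endogenous decay: Y_obs = Y / (1 + k_d·θ_c) = 0.347 / (1 + 0.0529 × 11.1) = 0.347 / 1.587 = 0.2186 g VSS/g BOD_L.
Substrate removed = Q·(S₀ − S) = 2340 m³/d × (214 − 6.60) g/m³ = 4.85×10^5 g/d = 485.3 kg/d.
Biomass synthesised: P_X = Y_obs × 485.3 = 106.1 kg VSS/d.
R_O = Q·ΔS − 1.42 P_X = 485.3 − 150.7 = 334.7 kg O₂/d.

R_O ≈ 335 kg O₂/d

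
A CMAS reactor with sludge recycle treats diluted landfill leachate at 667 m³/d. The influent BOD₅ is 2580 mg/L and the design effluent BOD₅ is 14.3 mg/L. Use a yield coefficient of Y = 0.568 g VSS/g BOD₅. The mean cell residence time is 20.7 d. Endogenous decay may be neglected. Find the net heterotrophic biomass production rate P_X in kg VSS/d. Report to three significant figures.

P_X ≈ 972 kg VSS/d

No decay correction is needed, so Y_obs = Y = 0.568.
Mass of BOD₅ removed per day: Q(S₀ − S) = 667 × 2566 g/m³ = 1711 kg/d.
Biomass produced: P_X = Y_obs·Q·ΔS = 0.5680 × 1711 ≈ 972.0 kg VSS/d.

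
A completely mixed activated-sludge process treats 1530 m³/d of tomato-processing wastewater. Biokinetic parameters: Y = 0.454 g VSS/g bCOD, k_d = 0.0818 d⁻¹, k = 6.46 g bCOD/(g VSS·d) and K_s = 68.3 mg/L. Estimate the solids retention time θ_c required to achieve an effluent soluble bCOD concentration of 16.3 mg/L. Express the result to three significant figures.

From 1/θ_c = Y·k·S/(K_s + S) − k_d: Y·k·S/(K_s+S) = 0.454 × 6.46 × 16.3 / (68.3 + 16.3) = 0.5651 d⁻¹.
Then 1/θ_c = μ − k_d = 0.5651 − 0.0818 = 0.4833 d⁻¹, giving θ_c = 2.069 d.

θ_c ≈ 2.07 d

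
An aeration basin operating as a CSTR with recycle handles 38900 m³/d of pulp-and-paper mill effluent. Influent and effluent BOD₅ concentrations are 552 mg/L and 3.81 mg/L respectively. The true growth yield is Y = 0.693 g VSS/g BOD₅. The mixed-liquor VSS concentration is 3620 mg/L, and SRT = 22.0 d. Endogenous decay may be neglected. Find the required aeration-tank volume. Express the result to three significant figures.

V ≈ 89800 m³

With k_d = 0 the design equation reduces to V = Y Q (S₀−S) θ_c / X = 0.693 × 38900 × (552 − 3.81) × 22.0 / 3620 = 89811 m³.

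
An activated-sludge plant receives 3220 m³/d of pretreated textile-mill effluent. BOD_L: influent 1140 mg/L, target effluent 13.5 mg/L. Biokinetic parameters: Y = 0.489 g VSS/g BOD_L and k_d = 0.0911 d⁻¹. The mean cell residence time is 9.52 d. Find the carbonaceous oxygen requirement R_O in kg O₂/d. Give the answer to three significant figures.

Correct the yield for decay: Y_obs = Y/(1 + k_d θ_c) = 0.489 / (1 + 0.0911 × 9.52) = 0.489 / 1.867 = 0.2619.
Substrate removed = Q·(S₀ − S) = 3220 m³/d × (1140 − 13.5) g/m³ = 3.63×10^6 g/d = 3627 kg/d.
P_X = Y_obs·Q·(S₀ − S) = 0.2619 × 3627 = 949.9 kg VSS/d.
Carbonaceous O₂ demand = substrate oxidised − cell-mass equivalent = 3627 − 1.42 × 949.9 = 2278 kg O₂/d.

R_O ≈ 2280 kg O₂/d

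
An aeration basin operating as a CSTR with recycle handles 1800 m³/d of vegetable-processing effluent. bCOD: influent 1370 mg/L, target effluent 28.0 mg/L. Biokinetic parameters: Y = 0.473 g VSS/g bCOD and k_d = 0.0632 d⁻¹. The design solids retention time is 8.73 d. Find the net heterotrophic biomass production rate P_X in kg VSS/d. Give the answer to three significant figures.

Y_obs = Y / (1 + k_d θ_c) = 0.473 / (1 + 0.0632 × 8.73) = 0.473 / 1.552 = 0.3048.
Mass of bCOD removed per day: Q(S₀ − S) = 1800 × 1342 g/m³ = 2416 kg/d.
So the net sludge growth is P_X = 0.3048 × 2416 = 736.3 kg VSS/d.

P_X ≈ 736 kg VSS/d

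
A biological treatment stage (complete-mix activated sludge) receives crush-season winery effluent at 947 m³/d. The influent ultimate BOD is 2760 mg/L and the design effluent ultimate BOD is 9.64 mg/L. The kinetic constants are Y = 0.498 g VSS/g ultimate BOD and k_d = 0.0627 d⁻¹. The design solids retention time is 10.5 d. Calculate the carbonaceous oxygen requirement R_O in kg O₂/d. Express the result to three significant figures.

Y_obs = Y / (1 + k_d θ_c) = 0.498 / (1 + 0.0627 × 10.5) = 0.498 / 1.658 = 0.3003.
Mass of ultimate BOD removed per day: Q(S₀ − S) = 947 × 2750 g/m³ = 2605 kg/d.
P_X = Y_obs·Q·(S₀ − S) = 0.3003 × 2605 = 782.2 kg VSS/d.
R_O = Q·ΔS − 1.42 P_X = 2605 − 1111 = 1494 kg O₂/d.

R_O ≈ 1490 kg O₂/d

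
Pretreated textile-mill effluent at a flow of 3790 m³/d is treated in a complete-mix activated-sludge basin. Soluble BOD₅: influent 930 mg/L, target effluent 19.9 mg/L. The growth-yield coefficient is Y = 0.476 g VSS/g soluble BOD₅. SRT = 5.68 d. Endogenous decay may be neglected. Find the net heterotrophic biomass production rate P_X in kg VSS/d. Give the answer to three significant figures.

With endogenous decay neglected, the observed yield equals the true yield: Y_obs = Y = 0.476 g VSS/g soluble BOD₅.
Q·(S₀ − S) = 3790 × (930 − 19.9) × 10⁻³ = 3449 kg/d removed.
P_X = Y_obs · Q(S₀ − S) = 0.4760 × 3449 = 1642 kg VSS/d.

P_X ≈ 1640 kg VSS/d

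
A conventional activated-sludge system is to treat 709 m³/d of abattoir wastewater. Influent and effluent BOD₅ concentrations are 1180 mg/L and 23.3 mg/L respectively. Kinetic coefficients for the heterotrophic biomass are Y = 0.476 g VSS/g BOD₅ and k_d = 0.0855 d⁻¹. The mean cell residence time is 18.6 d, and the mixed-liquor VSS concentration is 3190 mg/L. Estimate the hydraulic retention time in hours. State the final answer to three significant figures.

Steady-state biomass mass balance: V·X·(1 + k_d·θ_c) = Y·Q·(S₀ − S)·θ_c, so V = 0.476 × 709 × (1180 − 23.3) × 18.6 / [3190 × (1 + 0.0855 × 18.6)] = 7.26×10^6 / 8263 = 878.7 m³.
Hydraulic retention time τ = V/Q = 878.7 / 709 = 1.239 d = 29.74 h.

τ ≈ 29.7 h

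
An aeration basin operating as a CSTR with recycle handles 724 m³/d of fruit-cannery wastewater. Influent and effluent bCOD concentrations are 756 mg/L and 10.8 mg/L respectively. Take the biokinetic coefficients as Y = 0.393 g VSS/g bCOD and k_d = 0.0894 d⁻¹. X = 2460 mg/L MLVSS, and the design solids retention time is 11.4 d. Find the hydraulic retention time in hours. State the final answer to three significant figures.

τ ≈ 16.1 h

Steady-state biomass mass balance: V·X·(1 + k_d·θ_c) = Y·Q·(S₀ − S)·θ_c, so V = 0.393 × 724 × (756 − 10.8) × 11.4 / [2460 × (1 + 0.0894 × 11.4)] = 2.42×10^6 / 4967 = 486.6 m³.
τ = V/Q = 486.6/724 = 0.6721 d, or 16.13 h.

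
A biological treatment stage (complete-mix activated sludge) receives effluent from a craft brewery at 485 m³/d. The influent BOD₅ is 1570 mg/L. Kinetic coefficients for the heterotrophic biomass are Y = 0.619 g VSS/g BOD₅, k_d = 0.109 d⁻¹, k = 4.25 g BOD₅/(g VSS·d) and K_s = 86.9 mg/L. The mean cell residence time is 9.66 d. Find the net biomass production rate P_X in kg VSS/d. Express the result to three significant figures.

From the Monod/SRT balance for a CMAS, S = K_s·(1+k_d θ_c)/[θ_c·(Y k − k_d) − 1] = 86.9 × (1 + 0.109 × 9.66) / [9.66 × (0.619 × 4.25 − 0.109) − 1] = 178.4 / 23.36 = 7.637 mg/L.
The observed yield is Y_obs = Y/(1 + k_d·θ_c) = 0.619 / (1 + 0.109 × 9.66) = 0.619 / 2.053 = 0.3015 g VSS per g BOD₅ removed.
ΔS = 1570 − 7.64 = 1562 mg/L, so the substrate removal rate is 485 × 1562/1000 = 757.7 kg BOD₅/d.
P_X = Y_obs · Q(S₀ − S) = 0.3015 × 757.7 = 228.5 kg VSS/d.

P_X ≈ 228 kg VSS/d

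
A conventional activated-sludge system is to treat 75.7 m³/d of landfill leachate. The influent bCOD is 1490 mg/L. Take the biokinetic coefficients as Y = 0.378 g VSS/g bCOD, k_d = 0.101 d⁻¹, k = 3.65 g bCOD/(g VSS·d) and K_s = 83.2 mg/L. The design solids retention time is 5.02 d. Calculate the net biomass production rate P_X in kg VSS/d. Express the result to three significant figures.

P_X ≈ 27.9 kg VSS/d

Effluent substrate depends only on kinetics and SRT: S = K_s(1 + k_d θ_c) / [θ_c(Yk − k_d) − 1] = 83.2 × (1 + 0.101 × 5.02) / [5.02 × (0.378 × 3.65 − 0.101) − 1] = 125.4 / 5.419 = 23.14 mg/L.
Y_obs = Y / (1 + k_d θ_c) = 0.378 / (1 + 0.101 × 5.02) = 0.378 / 1.507 = 0.2508.
Substrate removed = Q·(S₀ − S) = 75.7 m³/d × (1490 − 23.1) g/m³ = 1.11×10^5 g/d = 111.0 kg/d.
P_X = Y_obs · Q(S₀ − S) = 0.2508 × 111.0 = 27.85 kg VSS/d.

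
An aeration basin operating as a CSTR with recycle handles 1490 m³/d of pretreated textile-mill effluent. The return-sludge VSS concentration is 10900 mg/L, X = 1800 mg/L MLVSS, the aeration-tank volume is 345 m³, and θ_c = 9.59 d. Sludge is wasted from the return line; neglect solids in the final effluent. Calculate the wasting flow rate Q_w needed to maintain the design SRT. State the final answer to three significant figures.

Q_w ≈ 5.94 m³/d

θ_c = V·X/(Q_w·X_r) when wasting from the recycle, so Q_w = V·X/(θ_c·X_r) = 345.0 × 1800 / (9.59 × 10900) = 5.941 m³/d.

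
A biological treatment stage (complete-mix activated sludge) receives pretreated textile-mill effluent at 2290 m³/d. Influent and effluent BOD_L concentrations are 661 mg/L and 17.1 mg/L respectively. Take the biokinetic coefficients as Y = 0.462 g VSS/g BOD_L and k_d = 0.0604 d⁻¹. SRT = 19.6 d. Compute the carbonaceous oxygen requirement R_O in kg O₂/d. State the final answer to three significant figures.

Y_obs = Y / (1 + k_d θ_c) = 0.462 / (1 + 0.0604 × 19.6) = 0.462 / 2.184 = 0.2116.
Mass of BOD_L removed per day: Q(S₀ − S) = 2290 × 643.9 g/m³ = 1475 kg/d.
P_X = Y_obs·Q·(S₀ − S) = 0.2116 × 1475 = 311.9 kg VSS/d.
R_O = Q·(S₀ − S) − 1.42·P_X = 1475 − 1.42 × 311.9 = 1032 kg O₂/d.

R_O ≈ 1030 kg O₂/d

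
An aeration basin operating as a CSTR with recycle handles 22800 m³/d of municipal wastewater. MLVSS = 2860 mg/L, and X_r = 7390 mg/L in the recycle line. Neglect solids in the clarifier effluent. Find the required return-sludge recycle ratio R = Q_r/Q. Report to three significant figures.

R = Q_r/Q = X/(X_r − X) = 2860 / (7390 − 2860) = 0.6313.

R ≈ 0.631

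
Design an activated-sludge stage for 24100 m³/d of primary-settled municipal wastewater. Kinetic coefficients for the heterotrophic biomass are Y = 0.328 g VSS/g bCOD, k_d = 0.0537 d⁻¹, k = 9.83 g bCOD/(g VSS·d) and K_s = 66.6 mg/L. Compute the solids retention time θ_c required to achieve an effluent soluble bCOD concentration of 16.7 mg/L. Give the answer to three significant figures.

θ_c ≈ 1.69 d

Specific growth rate at S = 16.7 mg/L: μ = YkS/(K_s+S) = 0.328·9.83·16.7/(66.6+16.7) = 0.6464 d⁻¹.
Then 1/θ_c = μ − k_d = 0.6464 − 0.0537 = 0.5927 d⁻¹, giving θ_c = 1.687 d.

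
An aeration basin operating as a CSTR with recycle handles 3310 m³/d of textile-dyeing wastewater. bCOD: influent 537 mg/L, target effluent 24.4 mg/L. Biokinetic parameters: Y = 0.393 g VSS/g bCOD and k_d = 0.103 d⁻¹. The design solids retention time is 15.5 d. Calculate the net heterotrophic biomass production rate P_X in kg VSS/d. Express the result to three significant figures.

Correct the yield for decay: Y_obs = Y/(1 + k_d θ_c) = 0.393 / (1 + 0.103 × 15.5) = 0.393 / 2.596 = 0.1514.
Q·(S₀ − S) = 3310 × (537 − 24.4) × 10⁻³ = 1697 kg/d removed.
So the net sludge growth is P_X = 0.1514 × 1697 = 256.8 kg VSS/d.

P_X ≈ 257 kg VSS/d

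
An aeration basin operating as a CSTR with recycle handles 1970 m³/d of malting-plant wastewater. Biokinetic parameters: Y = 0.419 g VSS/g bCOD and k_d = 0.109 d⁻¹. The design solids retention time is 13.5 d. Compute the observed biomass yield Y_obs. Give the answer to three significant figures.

Y_obs ≈ 0.170 g VSS/g bCOD

Y_obs = Y / (1 + k_d θ_c) = 0.419 / (1 + 0.109 × 13.5) = 0.419 / 2.471 = 0.1695.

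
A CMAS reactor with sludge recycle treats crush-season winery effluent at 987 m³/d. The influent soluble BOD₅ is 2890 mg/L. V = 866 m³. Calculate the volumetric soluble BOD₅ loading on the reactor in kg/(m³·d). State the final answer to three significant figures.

L_v = Q S₀ / V = 987 × 2890 × 10⁻³ / 866.0 = 3.294 kg/(m³·d).

L_v ≈ 3.29 kg soluble BOD₅/(m³·d)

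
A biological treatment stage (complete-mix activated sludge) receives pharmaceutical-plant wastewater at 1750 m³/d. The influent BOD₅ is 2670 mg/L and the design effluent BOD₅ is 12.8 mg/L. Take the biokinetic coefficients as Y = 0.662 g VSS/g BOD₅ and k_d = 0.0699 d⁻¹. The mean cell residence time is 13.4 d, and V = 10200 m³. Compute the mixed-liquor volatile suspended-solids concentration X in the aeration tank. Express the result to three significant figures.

X = Y·Q·ΔS·θ_c / [V·(1 + k_d θ_c)] = 0.662 × 1750 × (2670 − 12.8) × 13.4 / [10200 × (1 + 0.0699 × 13.4)] = 2088 mg/L.

X ≈ 2090 mg/L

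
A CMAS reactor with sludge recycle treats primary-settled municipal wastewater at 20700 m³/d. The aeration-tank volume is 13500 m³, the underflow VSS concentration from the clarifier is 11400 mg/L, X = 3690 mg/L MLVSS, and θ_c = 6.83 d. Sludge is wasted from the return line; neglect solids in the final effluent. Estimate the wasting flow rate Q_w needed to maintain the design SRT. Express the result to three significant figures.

Q_w ≈ 640 m³/d

θ_c = V·X/(Q_w·X_r) when wasting from the recycle, so Q_w = V·X/(θ_c·X_r) = 13500 × 3690 / (6.83 × 11400) = 639.8 m³/d.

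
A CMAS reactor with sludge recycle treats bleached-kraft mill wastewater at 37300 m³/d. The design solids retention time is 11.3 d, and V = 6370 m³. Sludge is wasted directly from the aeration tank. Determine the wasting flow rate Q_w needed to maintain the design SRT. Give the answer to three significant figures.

Q_w ≈ 564 m³/d

For wasting at MLVSS concentration, Q_w = V/θ_c = 6370/11.3 = 563.7 m³/d.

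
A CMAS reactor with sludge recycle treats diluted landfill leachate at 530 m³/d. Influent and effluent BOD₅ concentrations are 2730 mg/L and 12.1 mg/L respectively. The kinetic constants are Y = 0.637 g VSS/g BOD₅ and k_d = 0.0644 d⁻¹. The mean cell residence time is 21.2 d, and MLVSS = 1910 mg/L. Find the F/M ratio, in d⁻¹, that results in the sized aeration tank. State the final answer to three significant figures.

Steady-state biomass mass balance: V·X·(1 + k_d·θ_c) = Y·Q·(S₀ − S)·θ_c, so V = 0.637 × 530 × (2730 − 12.1) × 21.2 / [1910 × (1 + 0.0644 × 21.2)] = 1.95×10^7 / 4518 = 4306 m³.
F/M = Q·S₀ / (V·X) = 530 × 2730 / (4306 × 1910) = 0.1759 g BOD₅·(g VSS·d)⁻¹.

F/M ≈ 0.176 d⁻¹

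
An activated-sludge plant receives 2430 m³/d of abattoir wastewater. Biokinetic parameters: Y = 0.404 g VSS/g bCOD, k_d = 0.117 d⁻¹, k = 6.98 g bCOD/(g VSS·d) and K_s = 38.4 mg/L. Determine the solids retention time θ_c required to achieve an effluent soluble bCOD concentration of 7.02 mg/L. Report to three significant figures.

Specific growth rate at S = 7.02 mg/L: μ = YkS/(K_s+S) = 0.404·6.98·7.02/(38.4+7.02) = 0.4358 d⁻¹.
Then 1/θ_c = μ − k_d = 0.4358 − 0.117 = 0.3188 d⁻¹, giving θ_c = 3.136 d.

θ_c ≈ 3.14 d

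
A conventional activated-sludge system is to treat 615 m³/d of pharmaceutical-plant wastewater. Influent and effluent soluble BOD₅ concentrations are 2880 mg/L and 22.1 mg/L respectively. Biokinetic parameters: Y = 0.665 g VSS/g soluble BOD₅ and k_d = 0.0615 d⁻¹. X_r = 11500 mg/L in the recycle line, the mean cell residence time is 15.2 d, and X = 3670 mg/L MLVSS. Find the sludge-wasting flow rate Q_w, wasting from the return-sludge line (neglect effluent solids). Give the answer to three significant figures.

Q_w ≈ 52.5 m³/d

From the SRT design equation V = Y Q (S₀−S) θ_c / [X (1 + k_d θ_c)] = 0.665 × 615 × (2880 − 22.1) × 15.2 / [3670 × (1 + 0.0615 × 15.2)] = 1.78×10^7 / 7101 = 2502 m³.
θ_c = V·X/(Q_w·X_r) when wasting from the recycle, so Q_w = V·X/(θ_c·X_r) = 2502 × 3670 / (15.2 × 11500) = 52.53 m³/d.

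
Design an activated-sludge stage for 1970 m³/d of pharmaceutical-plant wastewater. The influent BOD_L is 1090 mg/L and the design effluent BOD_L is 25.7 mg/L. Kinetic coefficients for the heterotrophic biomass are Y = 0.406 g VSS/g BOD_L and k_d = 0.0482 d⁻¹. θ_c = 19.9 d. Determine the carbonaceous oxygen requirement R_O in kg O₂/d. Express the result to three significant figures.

Correct the yield for decay: Y_obs = Y/(1 + k_d θ_c) = 0.406 / (1 + 0.0482 × 19.9) = 0.406 / 1.959 = 0.2072.
Mass of BOD_L removed per day: Q(S₀ − S) = 1970 × 1064 g/m³ = 2097 kg/d.
Net sludge production P_X = 0.2072 × 2097 = 434.5 kg VSS/d.
R_O = Q·(S₀ − S) − 1.42·P_X = 2097 − 1.42 × 434.5 = 1480 kg O₂/d.

R_O ≈ 1480 kg O₂/d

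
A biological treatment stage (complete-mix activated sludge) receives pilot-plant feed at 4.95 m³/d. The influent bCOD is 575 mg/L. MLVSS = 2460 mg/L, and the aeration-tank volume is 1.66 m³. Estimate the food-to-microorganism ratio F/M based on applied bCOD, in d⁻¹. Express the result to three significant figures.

F/M = applied load / biomass = Q·S₀/(V·X) = 4.95 × 575 / (1.660 × 2460) = 0.6970 d⁻¹.

F/M ≈ 0.697 d⁻¹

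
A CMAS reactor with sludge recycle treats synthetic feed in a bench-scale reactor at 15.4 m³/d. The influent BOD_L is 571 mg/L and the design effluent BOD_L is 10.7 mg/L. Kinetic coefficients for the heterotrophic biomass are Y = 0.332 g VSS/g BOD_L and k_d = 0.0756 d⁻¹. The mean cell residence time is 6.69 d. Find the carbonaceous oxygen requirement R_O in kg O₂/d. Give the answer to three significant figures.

R_O ≈ 5.93 kg O₂/d

Correct the yield for decay: Y_obs = Y/(1 + k_d θ_c) = 0.332 / (1 + 0.0756 × 6.69) = 0.332 / 1.506 = 0.2205.
Q·(S₀ − S) = 15.4 × (571 − 10.7) × 10⁻³ = 8.629 kg/d removed.
Biomass synthesised: P_X = Y_obs × 8.629 = 1.902 kg VSS/d.
R_O = Q·(S₀ − S) − 1.42·P_X = 8.629 − 1.42 × 1.902 = 5.927 kg O₂/d.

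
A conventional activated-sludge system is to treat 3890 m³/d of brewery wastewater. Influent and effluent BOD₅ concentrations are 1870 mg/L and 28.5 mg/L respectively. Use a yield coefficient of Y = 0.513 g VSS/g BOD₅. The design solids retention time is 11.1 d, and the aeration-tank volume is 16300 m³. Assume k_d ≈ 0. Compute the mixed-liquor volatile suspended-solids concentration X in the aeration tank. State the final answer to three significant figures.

X = Y·Q·ΔS·θ_c / V = 0.513 × 3890 × (1870 − 28.5) × 11.1 / 16300 = 2502 mg/L.

X ≈ 2500 mg/L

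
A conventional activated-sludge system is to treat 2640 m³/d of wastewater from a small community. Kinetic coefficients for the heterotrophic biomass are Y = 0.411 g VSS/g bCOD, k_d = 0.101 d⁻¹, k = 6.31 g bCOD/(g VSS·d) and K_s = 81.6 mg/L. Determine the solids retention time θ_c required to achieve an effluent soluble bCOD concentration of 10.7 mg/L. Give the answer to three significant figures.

From 1/θ_c = Y·k·S/(K_s + S) − k_d: Y·k·S/(K_s+S) = 0.411 × 6.31 × 10.7 / (81.6 + 10.7) = 0.3006 d⁻¹.
Then 1/θ_c = μ − k_d = 0.3006 − 0.101 = 0.1996 d⁻¹, giving θ_c = 5.009 d.

θ_c ≈ 5.01 d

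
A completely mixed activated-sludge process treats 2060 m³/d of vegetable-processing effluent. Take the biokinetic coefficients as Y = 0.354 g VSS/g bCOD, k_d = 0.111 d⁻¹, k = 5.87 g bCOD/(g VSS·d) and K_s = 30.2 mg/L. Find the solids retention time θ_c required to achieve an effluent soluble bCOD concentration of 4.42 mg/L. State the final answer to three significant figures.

θ_c ≈ 6.48 d

From 1/θ_c = Y·k·S/(K_s + S) − k_d: Y·k·S/(K_s+S) = 0.354 × 5.87 × 4.42 / (30.2 + 4.42) = 0.2653 d⁻¹.
1/θ_c = 0.2653 − 0.111 = 0.1543 d⁻¹, so θ_c = 6.481 d.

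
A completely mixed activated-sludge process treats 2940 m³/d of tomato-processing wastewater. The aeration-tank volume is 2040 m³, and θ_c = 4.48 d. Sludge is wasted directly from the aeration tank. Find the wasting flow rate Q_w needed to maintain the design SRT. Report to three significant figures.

Wasting from the aeration tank: Q_w = V / θ_c = 2040 / 4.48 = 455.4 m³/d.

Q_w ≈ 455 m³/d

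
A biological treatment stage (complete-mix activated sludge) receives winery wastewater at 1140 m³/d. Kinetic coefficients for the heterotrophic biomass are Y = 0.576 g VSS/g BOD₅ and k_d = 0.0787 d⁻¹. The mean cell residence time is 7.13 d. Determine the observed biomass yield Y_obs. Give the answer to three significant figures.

Y_obs ≈ 0.369 g VSS/g BOD₅

Correct the yield for decay: Y_obs = Y/(1 + k_d θ_c) = 0.576 / (1 + 0.0787 × 7.13) = 0.576 / 1.561 = 0.3690.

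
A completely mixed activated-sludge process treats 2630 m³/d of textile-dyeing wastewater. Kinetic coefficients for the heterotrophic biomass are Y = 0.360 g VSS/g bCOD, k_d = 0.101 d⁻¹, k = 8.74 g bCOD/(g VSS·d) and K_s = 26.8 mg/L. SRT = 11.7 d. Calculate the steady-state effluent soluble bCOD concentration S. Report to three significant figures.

S ≈ 1.69 mg/L

Effluent substrate depends only on kinetics and SRT: S = K_s(1 + k_d θ_c) / [θ_c(Yk − k_d) − 1] = 26.8 × (1 + 0.101 × 11.7) / [11.7 × (0.360 × 8.74 − 0.101) − 1] = 58.47 / 34.63 = 1.688 mg/L.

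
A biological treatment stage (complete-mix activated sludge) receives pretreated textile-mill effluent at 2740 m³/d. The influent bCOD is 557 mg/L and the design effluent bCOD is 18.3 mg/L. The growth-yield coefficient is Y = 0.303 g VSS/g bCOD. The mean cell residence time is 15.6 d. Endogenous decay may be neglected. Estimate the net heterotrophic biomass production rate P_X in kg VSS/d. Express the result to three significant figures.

P_X ≈ 447 kg VSS/d

With endogenous decay neglected, the observed yield equals the true yield: Y_obs = Y = 0.303 g VSS/g bCOD.
Q·(S₀ − S) = 2740 × (557 − 18.3) × 10⁻³ = 1476 kg/d removed.
P_X = Y_obs · Q(S₀ − S) = 0.3030 × 1476 = 447.2 kg VSS/d.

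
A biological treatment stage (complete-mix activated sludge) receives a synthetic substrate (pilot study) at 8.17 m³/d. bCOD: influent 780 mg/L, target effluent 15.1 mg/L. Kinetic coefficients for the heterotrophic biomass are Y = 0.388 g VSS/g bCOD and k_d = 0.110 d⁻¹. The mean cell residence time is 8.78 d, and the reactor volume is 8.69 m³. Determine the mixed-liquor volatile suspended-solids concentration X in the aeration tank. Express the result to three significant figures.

X ≈ 1250 mg/L

From V·X·(1 + k_d·θ_c) = Y·Q·(S₀ − S)·θ_c: X = 0.388 × 8.17 × (780 − 15.1) × 8.78 / [8.69 × (1 + 0.110 × 8.78)] = 1246 mg/L.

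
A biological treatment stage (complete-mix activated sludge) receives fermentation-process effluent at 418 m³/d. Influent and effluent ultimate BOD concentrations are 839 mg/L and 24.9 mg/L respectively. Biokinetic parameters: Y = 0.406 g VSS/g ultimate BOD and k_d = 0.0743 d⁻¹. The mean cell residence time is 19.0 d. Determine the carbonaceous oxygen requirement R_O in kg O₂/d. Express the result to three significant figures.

R_O ≈ 259 kg O₂/d

Correct the yield for decay: Y_obs = Y/(1 + k_d θ_c) = 0.406 / (1 + 0.0743 × 19.0) = 0.406 / 2.412 = 0.1683.
Q·(S₀ − S) = 418 × (839 − 24.9) × 10⁻³ = 340.3 kg/d removed.
Biomass synthesised: P_X = Y_obs × 340.3 = 57.29 kg VSS/d.
R_O = Q·ΔS − 1.42 P_X = 340.3 − 81.35 = 258.9 kg O₂/d.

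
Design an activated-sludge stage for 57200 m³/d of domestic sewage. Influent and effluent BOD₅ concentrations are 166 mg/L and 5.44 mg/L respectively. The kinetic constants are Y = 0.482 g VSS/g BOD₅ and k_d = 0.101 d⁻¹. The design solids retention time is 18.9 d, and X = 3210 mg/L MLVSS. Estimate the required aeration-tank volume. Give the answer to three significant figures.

Rearranging the biomass balance for a CMAS with decay, V = Y·Q·ΔS·θ_c / [X·(1+k_d θ_c)] = 0.482 × 57200 × (166 − 5.44) × 18.9 / [3210 × (1 + 0.101 × 18.9)] = 8.37×10^7 / 9338 = 8960 m³.

V ≈ 8960 m³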